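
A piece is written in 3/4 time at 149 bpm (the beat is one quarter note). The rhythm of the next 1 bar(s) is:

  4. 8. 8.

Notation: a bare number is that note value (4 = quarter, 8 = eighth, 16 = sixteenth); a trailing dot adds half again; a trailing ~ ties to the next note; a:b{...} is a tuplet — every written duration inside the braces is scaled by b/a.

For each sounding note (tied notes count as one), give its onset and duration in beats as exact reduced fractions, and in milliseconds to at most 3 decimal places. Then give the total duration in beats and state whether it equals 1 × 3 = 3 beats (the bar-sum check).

1) 0.0ms=0b +604.027ms=3/2b
2) 604.027ms=3/2b +302.013ms=3/4b
3) 906.04ms=9/4b +302.013ms=3/4b
Σ=3b of 3 (149bpm 3/4) — PASS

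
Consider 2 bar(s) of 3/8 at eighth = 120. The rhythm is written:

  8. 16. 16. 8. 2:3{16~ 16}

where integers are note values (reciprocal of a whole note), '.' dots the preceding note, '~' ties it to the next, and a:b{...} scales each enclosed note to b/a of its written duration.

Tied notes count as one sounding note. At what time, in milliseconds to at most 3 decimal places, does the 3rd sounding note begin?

1. 0.0ms @ 0 + 750.0ms (3/2)
2. 750.0ms @ 3/2 + 375.0ms (3/4)
3. 1125.0ms @ 9/4 + 375.0ms (3/4)
4. 1500.0ms @ 3 + 750.0ms (3/2)
5. 2250.0ms @ 9/2 + 750.0ms (3/2)

note 3 onset = 9/4b = 1125.0ms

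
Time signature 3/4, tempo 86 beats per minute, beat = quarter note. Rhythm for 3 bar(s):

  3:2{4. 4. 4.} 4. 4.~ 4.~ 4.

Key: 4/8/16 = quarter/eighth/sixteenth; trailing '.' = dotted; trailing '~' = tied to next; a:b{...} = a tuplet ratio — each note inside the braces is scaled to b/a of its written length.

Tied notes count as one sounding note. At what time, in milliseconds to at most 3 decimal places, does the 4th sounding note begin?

note 4 onset = 3b = 2093.023ms

1. 0.0ms @ 0 + 697.674ms (1)
2. 697.674ms @ 1 + 697.674ms (1)
3. 1395.349ms @ 2 + 697.674ms (1)
4. 2093.023ms @ 3 + 1046.512ms (3/2)
5. 3139.535ms @ 9/2 + 3139.535ms (9/2)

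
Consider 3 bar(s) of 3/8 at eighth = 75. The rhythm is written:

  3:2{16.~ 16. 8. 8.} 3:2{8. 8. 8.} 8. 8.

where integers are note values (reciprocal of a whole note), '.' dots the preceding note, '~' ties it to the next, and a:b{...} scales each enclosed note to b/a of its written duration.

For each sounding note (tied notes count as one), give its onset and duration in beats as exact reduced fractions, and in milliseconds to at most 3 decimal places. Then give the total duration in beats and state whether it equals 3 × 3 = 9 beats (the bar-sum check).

1) 0.0ms=0b +800.0ms=1b
2) 800.0ms=1b +800.0ms=1b
3) 1600.0ms=2b +800.0ms=1b
4) 2400.0ms=3b +800.0ms=1b
5) 3200.0ms=4b +800.0ms=1b
6) 4000.0ms=5b +800.0ms=1b
7) 4800.0ms=6b +1200.0ms=3/2b
8) 6000.0ms=15/2b +1200.0ms=3/2b
Σ=9b of 9 (75bpm 3/8) — PASS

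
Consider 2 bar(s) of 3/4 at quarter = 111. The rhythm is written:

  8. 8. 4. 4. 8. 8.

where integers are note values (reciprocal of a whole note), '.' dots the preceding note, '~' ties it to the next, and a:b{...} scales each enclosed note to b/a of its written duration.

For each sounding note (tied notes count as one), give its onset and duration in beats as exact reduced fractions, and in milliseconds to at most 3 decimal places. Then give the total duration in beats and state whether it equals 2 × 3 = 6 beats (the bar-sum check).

1) 0.0ms=0b +405.405ms=3/4b
2) 405.405ms=3/4b +405.405ms=3/4b
3) 810.811ms=3/2b +810.811ms=3/2b
4) 1621.622ms=3b +810.811ms=3/2b
5) 2432.432ms=9/2b +405.405ms=3/4b
6) 2837.838ms=21/4b +405.405ms=3/4b
Σ=6b of 6 (111bpm 3/4) — PASS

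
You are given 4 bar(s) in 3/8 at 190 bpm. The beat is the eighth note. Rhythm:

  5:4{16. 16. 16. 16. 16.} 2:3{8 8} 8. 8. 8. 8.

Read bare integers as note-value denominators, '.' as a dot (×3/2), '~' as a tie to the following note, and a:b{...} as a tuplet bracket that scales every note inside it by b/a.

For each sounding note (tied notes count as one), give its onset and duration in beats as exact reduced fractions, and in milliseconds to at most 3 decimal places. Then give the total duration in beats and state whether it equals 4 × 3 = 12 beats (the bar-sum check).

1) 0.0ms=0b +189.474ms=3/5b
2) 189.474ms=3/5b +189.474ms=3/5b
3) 378.947ms=6/5b +189.474ms=3/5b
4) 568.421ms=9/5b +189.474ms=3/5b
5) 757.895ms=12/5b +189.474ms=3/5b
6) 947.368ms=3b +473.684ms=3/2b
7) 1421.053ms=9/2b +473.684ms=3/2b
8) 1894.737ms=6b +473.684ms=3/2b
9) 2368.421ms=15/2b +473.684ms=3/2b
10) 2842.105ms=9b +473.684ms=3/2b
11) 3315.789ms=21/2b +473.684ms=3/2b
Σ=12b of 12 (190bpm 3/8) — PASS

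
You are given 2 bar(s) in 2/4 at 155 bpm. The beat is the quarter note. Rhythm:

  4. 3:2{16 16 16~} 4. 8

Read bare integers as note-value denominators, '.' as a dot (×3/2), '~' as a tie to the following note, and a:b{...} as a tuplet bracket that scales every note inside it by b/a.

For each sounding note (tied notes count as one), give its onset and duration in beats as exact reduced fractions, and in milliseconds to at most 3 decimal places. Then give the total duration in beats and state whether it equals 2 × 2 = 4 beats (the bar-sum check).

1) 0.0ms=0b +580.645ms=3/2b
2) 580.645ms=3/2b +64.516ms=1/6b
3) 645.161ms=5/3b +64.516ms=1/6b
4) 709.677ms=11/6b +645.161ms=5/3b
5) 1354.839ms=7/2b +193.548ms=1/2b
Σ=4b of 4 (155bpm 2/4) — PASS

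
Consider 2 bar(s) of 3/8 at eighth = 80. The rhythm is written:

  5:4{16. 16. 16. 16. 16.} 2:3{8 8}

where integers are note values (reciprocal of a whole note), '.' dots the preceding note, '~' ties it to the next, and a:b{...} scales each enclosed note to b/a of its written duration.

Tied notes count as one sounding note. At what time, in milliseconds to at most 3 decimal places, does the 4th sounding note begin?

note 4 onset = 9/5b = 1350.0ms

1. 0.0ms @ 0 + 450.0ms (3/5)
2. 450.0ms @ 3/5 + 450.0ms (3/5)
3. 900.0ms @ 6/5 + 450.0ms (3/5)
4. 1350.0ms @ 9/5 + 450.0ms (3/5)
5. 1800.0ms @ 12/5 + 450.0ms (3/5)
6. 2250.0ms @ 3 + 1125.0ms (3/2)
7. 3375.0ms @ 9/2 + 1125.0ms (3/2)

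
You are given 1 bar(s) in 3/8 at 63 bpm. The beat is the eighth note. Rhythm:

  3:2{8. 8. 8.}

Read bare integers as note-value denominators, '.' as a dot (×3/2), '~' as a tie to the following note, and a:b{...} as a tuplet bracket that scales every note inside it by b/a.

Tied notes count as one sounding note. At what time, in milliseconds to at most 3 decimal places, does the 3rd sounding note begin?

note 3 onset = 2b = 1904.762ms

1. 0.0ms @ 0 + 952.381ms (1)
2. 952.381ms @ 1 + 952.381ms (1)
3. 1904.762ms @ 2 + 952.381ms (1)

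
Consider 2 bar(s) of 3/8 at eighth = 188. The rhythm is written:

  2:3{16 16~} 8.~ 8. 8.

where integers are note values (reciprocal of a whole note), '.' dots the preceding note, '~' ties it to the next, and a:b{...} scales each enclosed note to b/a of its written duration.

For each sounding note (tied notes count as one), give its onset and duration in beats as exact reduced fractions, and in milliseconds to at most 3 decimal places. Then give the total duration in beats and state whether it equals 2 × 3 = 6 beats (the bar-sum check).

1) 0.0ms=0b +239.362ms=3/4b
2) 239.362ms=3/4b +1196.809ms=15/4b
3) 1436.17ms=9/2b +478.723ms=3/2b
Σ=6b of 6 (188bpm 3/8) — PASS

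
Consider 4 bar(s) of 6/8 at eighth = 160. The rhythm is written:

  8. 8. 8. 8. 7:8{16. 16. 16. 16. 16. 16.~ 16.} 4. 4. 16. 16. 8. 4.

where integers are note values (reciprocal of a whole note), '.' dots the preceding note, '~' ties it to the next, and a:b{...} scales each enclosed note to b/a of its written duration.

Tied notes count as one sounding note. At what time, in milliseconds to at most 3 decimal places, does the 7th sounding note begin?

note 7 onset = 54/7b = 2892.857ms

1. 0.0ms @ 0 + 562.5ms (3/2)
2. 562.5ms @ 3/2 + 562.5ms (3/2)
3. 1125.0ms @ 3 + 562.5ms (3/2)
4. 1687.5ms @ 9/2 + 562.5ms (3/2)
5. 2250.0ms @ 6 + 321.429ms (6/7)
6. 2571.429ms @ 48/7 + 321.429ms (6/7)
7. 2892.857ms @ 54/7 + 321.429ms (6/7)
8. 3214.286ms @ 60/7 + 321.429ms (6/7)
9. 3535.714ms @ 66/7 + 321.429ms (6/7)
10. 3857.143ms @ 72/7 + 642.857ms (12/7)
11. 4500.0ms @ 12 + 1125.0ms (3)
12. 5625.0ms @ 15 + 1125.0ms (3)
13. 6750.0ms @ 18 + 281.25ms (3/4)
14. 7031.25ms @ 75/4 + 281.25ms (3/4)
15. 7312.5ms @ 39/2 + 562.5ms (3/2)
16. 7875.0ms @ 21 + 1125.0ms (3)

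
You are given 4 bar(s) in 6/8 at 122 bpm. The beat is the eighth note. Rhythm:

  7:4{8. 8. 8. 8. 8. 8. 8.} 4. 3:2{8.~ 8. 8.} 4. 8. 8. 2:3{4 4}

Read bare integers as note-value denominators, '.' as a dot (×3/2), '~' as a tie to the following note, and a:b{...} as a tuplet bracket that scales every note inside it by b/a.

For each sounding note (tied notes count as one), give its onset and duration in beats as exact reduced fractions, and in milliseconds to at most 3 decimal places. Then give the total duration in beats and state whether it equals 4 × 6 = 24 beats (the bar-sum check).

1) 0.0ms=0b +421.546ms=6/7b
2) 421.546ms=6/7b +421.546ms=6/7b
3) 843.091ms=12/7b +421.546ms=6/7b
4) 1264.637ms=18/7b +421.546ms=6/7b
5) 1686.183ms=24/7b +421.546ms=6/7b
6) 2107.728ms=30/7b +421.546ms=6/7b
7) 2529.274ms=36/7b +421.546ms=6/7b
8) 2950.82ms=6b +1475.41ms=3b
9) 4426.23ms=9b +983.607ms=2b
10) 5409.836ms=11b +491.803ms=1b
11) 5901.639ms=12b +1475.41ms=3b
12) 7377.049ms=15b +737.705ms=3/2b
13) 8114.754ms=33/2b +737.705ms=3/2b
14) 8852.459ms=18b +1475.41ms=3b
15) 10327.869ms=21b +1475.41ms=3b
Σ=24b of 24 (122bpm 6/8) — PASS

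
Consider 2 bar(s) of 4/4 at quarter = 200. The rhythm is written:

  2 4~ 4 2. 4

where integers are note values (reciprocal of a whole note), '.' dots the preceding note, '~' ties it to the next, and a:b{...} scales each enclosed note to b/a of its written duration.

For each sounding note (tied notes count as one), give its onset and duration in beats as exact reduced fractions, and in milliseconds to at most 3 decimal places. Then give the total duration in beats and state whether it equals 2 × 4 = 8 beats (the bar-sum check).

1) 0.0ms=0b +600.0ms=2b
2) 600.0ms=2b +600.0ms=2b
3) 1200.0ms=4b +900.0ms=3b
4) 2100.0ms=7b +300.0ms=1b
Σ=8b of 8 (200bpm 4/4) — PASS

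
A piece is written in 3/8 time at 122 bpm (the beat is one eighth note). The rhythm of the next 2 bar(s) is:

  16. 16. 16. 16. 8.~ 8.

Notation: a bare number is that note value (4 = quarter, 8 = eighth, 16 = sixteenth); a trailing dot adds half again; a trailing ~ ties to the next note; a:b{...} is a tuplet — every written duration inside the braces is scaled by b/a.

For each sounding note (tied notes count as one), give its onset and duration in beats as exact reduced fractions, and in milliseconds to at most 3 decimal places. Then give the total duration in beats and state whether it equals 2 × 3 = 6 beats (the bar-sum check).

1) 0.0ms=0b +368.852ms=3/4b
2) 368.852ms=3/4b +368.852ms=3/4b
3) 737.705ms=3/2b +368.852ms=3/4b
4) 1106.557ms=9/4b +368.852ms=3/4b
5) 1475.41ms=3b +1475.41ms=3b
Σ=6b of 6 (122bpm 3/8) — PASS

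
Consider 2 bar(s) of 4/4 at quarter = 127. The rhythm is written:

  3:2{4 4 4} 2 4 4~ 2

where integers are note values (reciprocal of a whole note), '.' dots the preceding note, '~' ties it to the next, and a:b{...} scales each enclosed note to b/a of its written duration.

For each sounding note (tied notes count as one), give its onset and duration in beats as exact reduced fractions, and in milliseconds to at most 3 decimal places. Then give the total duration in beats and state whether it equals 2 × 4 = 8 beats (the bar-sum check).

1) 0.0ms=0b +314.961ms=2/3b
2) 314.961ms=2/3b +314.961ms=2/3b
3) 629.921ms=4/3b +314.961ms=2/3b
4) 944.882ms=2b +944.882ms=2b
5) 1889.764ms=4b +472.441ms=1b
6) 2362.205ms=5b +1417.323ms=3b
Σ=8b of 8 (127bpm 4/4) — PASS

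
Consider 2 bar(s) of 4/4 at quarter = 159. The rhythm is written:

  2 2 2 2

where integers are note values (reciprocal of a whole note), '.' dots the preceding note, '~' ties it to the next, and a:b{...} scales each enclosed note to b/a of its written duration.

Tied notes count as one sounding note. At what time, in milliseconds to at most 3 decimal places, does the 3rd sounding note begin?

note 3 onset = 4b = 1509.434ms

1. 0.0ms @ 0 + 754.717ms (2)
2. 754.717ms @ 2 + 754.717ms (2)
3. 1509.434ms @ 4 + 754.717ms (2)
4. 2264.151ms @ 6 + 754.717ms (2)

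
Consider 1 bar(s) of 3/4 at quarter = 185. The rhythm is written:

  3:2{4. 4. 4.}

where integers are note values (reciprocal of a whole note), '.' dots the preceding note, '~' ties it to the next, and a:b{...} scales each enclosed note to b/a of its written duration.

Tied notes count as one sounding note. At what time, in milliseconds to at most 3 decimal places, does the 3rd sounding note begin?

note 3 onset = 2b = 648.649ms

1. 0.0ms @ 0 + 324.324ms (1)
2. 324.324ms @ 1 + 324.324ms (1)
3. 648.649ms @ 2 + 324.324ms (1)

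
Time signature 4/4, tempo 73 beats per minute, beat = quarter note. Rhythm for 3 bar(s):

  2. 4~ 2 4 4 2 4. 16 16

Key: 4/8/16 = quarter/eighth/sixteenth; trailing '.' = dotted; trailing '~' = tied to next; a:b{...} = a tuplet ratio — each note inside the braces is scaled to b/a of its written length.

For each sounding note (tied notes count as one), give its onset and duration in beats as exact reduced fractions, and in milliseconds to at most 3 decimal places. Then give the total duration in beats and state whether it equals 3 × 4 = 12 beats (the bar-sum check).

1) 0.0ms=0b +2465.753ms=3b
2) 2465.753ms=3b +2465.753ms=3b
3) 4931.507ms=6b +821.918ms=1b
4) 5753.425ms=7b +821.918ms=1b
5) 6575.342ms=8b +1643.836ms=2b
6) 8219.178ms=10b +1232.877ms=3/2b
7) 9452.055ms=23/2b +205.479ms=1/4b
8) 9657.534ms=47/4b +205.479ms=1/4b
Σ=12b of 12 (73bpm 4/4) — PASS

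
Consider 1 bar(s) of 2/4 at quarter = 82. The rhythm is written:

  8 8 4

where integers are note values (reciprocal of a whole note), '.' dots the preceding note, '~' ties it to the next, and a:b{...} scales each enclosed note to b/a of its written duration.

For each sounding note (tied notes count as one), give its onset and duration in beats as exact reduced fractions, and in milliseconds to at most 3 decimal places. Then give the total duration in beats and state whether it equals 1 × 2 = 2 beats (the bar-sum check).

1) 0.0ms=0b +365.854ms=1/2b
2) 365.854ms=1/2b +365.854ms=1/2b
3) 731.707ms=1b +731.707ms=1b
Σ=2b of 2 (82bpm 2/4) — PASS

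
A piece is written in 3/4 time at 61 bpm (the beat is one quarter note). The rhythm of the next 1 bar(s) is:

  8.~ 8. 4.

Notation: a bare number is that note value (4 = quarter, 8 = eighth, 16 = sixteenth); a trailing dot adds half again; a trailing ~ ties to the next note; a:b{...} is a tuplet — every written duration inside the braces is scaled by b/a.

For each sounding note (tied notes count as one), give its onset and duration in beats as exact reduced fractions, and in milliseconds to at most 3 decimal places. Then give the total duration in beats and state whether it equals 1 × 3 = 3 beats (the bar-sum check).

1) 0.0ms=0b +1475.41ms=3/2b
2) 1475.41ms=3/2b +1475.41ms=3/2b
Σ=3b of 3 (61bpm 3/4) — PASS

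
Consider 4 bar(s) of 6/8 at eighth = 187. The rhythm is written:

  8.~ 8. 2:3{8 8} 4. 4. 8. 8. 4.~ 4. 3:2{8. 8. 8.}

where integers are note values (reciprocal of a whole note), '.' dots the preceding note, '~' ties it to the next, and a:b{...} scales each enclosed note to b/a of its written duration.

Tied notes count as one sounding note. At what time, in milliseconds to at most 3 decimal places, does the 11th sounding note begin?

1. 0.0ms @ 0 + 962.567ms (3)
2. 962.567ms @ 3 + 481.283ms (3/2)
3. 1443.85ms @ 9/2 + 481.283ms (3/2)
4. 1925.134ms @ 6 + 962.567ms (3)
5. 2887.701ms @ 9 + 962.567ms (3)
6. 3850.267ms @ 12 + 481.283ms (3/2)
7. 4331.551ms @ 27/2 + 481.283ms (3/2)
8. 4812.834ms @ 15 + 1925.134ms (6)
9. 6737.968ms @ 21 + 320.856ms (1)
10. 7058.824ms @ 22 + 320.856ms (1)
11. 7379.679ms @ 23 + 320.856ms (1)

note 11 onset = 23b = 7379.679ms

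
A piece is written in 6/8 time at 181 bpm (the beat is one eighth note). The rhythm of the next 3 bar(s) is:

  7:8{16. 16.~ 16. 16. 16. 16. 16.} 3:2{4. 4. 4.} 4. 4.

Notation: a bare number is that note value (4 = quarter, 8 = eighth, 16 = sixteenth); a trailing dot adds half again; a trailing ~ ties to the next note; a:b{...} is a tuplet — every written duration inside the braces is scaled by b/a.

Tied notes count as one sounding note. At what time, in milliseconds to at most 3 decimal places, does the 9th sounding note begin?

1. 0.0ms @ 0 + 284.136ms (6/7)
2. 284.136ms @ 6/7 + 568.272ms (12/7)
3. 852.407ms @ 18/7 + 284.136ms (6/7)
4. 1136.543ms @ 24/7 + 284.136ms (6/7)
5. 1420.679ms @ 30/7 + 284.136ms (6/7)
6. 1704.815ms @ 36/7 + 284.136ms (6/7)
7. 1988.95ms @ 6 + 662.983ms (2)
8. 2651.934ms @ 8 + 662.983ms (2)
9. 3314.917ms @ 10 + 662.983ms (2)
10. 3977.901ms @ 12 + 994.475ms (3)
11. 4972.376ms @ 15 + 994.475ms (3)

note 9 onset = 10b = 3314.917ms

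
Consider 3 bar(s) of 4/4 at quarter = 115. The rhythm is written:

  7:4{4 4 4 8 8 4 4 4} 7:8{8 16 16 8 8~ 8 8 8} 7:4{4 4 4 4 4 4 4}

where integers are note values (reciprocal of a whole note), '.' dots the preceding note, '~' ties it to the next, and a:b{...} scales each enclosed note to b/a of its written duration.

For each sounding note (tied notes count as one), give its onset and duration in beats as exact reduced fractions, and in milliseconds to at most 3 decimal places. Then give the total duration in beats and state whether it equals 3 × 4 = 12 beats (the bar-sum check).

1) 0.0ms=0b +298.137ms=4/7b
2) 298.137ms=4/7b +298.137ms=4/7b
3) 596.273ms=8/7b +298.137ms=4/7b
4) 894.41ms=12/7b +149.068ms=2/7b
5) 1043.478ms=2b +149.068ms=2/7b
6) 1192.547ms=16/7b +298.137ms=4/7b
7) 1490.683ms=20/7b +298.137ms=4/7b
8) 1788.82ms=24/7b +298.137ms=4/7b
9) 2086.957ms=4b +298.137ms=4/7b
10) 2385.093ms=32/7b +149.068ms=2/7b
11) 2534.161ms=34/7b +149.068ms=2/7b
12) 2683.23ms=36/7b +298.137ms=4/7b
13) 2981.366ms=40/7b +596.273ms=8/7b
14) 3577.64ms=48/7b +298.137ms=4/7b
15) 3875.776ms=52/7b +298.137ms=4/7b
16) 4173.913ms=8b +298.137ms=4/7b
17) 4472.05ms=60/7b +298.137ms=4/7b
18) 4770.186ms=64/7b +298.137ms=4/7b
19) 5068.323ms=68/7b +298.137ms=4/7b
20) 5366.46ms=72/7b +298.137ms=4/7b
21) 5664.596ms=76/7b +298.137ms=4/7b
22) 5962.733ms=80/7b +298.137ms=4/7b
Σ=12b of 12 (115bpm 4/4) — PASS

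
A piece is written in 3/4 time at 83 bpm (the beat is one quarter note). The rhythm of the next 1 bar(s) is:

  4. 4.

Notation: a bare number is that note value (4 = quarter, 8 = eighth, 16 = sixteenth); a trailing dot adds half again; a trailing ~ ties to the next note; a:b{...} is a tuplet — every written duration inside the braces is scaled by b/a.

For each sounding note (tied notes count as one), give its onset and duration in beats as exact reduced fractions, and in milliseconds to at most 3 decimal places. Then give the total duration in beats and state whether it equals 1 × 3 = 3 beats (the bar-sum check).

1) 0.0ms=0b +1084.337ms=3/2b
2) 1084.337ms=3/2b +1084.337ms=3/2b
Σ=3b of 3 (83bpm 3/4) — PASS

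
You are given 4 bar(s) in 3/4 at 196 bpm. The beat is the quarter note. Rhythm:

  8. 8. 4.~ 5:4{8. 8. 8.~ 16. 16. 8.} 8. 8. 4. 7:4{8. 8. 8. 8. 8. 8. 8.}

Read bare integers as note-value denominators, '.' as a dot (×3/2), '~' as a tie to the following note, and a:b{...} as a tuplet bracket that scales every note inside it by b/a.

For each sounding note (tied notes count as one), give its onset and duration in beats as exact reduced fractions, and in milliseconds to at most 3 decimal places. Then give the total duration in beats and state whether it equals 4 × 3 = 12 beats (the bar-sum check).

1) 0.0ms=0b +229.592ms=3/4b
2) 229.592ms=3/4b +229.592ms=3/4b
3) 459.184ms=3/2b +642.857ms=21/10b
4) 1102.041ms=18/5b +183.673ms=3/5b
5) 1285.714ms=21/5b +275.51ms=9/10b
6) 1561.224ms=51/10b +91.837ms=3/10b
7) 1653.061ms=27/5b +183.673ms=3/5b
8) 1836.735ms=6b +229.592ms=3/4b
9) 2066.327ms=27/4b +229.592ms=3/4b
10) 2295.918ms=15/2b +459.184ms=3/2b
11) 2755.102ms=9b +131.195ms=3/7b
12) 2886.297ms=66/7b +131.195ms=3/7b
13) 3017.493ms=69/7b +131.195ms=3/7b
14) 3148.688ms=72/7b +131.195ms=3/7b
15) 3279.883ms=75/7b +131.195ms=3/7b
16) 3411.079ms=78/7b +131.195ms=3/7b
17) 3542.274ms=81/7b +131.195ms=3/7b
Σ=12b of 12 (196bpm 3/4) — PASS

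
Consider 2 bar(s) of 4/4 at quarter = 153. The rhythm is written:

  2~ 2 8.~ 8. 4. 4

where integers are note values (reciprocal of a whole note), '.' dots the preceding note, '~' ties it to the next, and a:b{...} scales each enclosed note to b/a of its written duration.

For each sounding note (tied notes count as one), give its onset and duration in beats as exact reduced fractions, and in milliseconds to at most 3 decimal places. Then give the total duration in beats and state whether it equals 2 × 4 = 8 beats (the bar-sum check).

1) 0.0ms=0b +1568.627ms=4b
2) 1568.627ms=4b +588.235ms=3/2b
3) 2156.863ms=11/2b +588.235ms=3/2b
4) 2745.098ms=7b +392.157ms=1b
Σ=8b of 8 (153bpm 4/4) — PASS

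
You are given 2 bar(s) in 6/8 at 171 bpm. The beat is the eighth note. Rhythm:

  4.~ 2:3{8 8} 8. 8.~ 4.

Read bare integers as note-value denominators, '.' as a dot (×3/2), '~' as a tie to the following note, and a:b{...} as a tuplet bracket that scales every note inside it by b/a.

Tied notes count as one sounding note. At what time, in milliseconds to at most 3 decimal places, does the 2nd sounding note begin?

note 2 onset = 9/2b = 1578.947ms

1. 0.0ms @ 0 + 1578.947ms (9/2)
2. 1578.947ms @ 9/2 + 526.316ms (3/2)
3. 2105.263ms @ 6 + 526.316ms (3/2)
4. 2631.579ms @ 15/2 + 1578.947ms (9/2)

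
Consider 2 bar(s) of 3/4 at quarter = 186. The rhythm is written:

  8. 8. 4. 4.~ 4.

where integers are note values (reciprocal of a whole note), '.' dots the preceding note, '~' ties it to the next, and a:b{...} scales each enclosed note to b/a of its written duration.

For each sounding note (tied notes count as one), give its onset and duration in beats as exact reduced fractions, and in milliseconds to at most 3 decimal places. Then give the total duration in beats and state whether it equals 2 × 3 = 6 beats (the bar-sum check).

1) 0.0ms=0b +241.935ms=3/4b
2) 241.935ms=3/4b +241.935ms=3/4b
3) 483.871ms=3/2b +483.871ms=3/2b
4) 967.742ms=3b +967.742ms=3b
Σ=6b of 6 (186bpm 3/4) — PASS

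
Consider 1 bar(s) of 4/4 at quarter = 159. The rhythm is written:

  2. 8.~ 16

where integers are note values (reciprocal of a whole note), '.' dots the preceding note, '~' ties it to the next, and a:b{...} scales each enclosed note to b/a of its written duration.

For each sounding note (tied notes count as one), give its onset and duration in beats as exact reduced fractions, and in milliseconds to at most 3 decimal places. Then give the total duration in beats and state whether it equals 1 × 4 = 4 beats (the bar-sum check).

1) 0.0ms=0b +1132.075ms=3b
2) 1132.075ms=3b +377.358ms=1b
Σ=4b of 4 (159bpm 4/4) — PASS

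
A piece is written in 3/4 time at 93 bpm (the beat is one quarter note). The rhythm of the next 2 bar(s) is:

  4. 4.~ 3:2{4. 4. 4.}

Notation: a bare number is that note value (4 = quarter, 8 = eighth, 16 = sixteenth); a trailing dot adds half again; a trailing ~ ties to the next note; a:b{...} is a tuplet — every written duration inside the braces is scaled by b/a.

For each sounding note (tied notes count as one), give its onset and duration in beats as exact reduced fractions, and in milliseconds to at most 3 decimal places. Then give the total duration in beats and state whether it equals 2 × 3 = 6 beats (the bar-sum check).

1) 0.0ms=0b +967.742ms=3/2b
2) 967.742ms=3/2b +1612.903ms=5/2b
3) 2580.645ms=4b +645.161ms=1b
4) 3225.806ms=5b +645.161ms=1b
Σ=6b of 6 (93bpm 3/4) — PASS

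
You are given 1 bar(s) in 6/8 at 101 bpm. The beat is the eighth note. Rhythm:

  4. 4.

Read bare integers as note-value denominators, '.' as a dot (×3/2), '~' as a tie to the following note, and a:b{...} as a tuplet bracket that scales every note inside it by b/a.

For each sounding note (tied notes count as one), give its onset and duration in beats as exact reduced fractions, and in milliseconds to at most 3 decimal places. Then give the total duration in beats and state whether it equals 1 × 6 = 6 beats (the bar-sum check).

1) 0.0ms=0b +1782.178ms=3b
2) 1782.178ms=3b +1782.178ms=3b
Σ=6b of 6 (101bpm 6/8) — PASS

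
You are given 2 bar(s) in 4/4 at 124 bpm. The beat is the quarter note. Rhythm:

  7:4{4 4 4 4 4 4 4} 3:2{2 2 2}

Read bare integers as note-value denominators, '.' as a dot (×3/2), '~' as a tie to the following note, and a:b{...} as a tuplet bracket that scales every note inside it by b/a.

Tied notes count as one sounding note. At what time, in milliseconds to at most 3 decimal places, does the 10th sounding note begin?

1. 0.0ms @ 0 + 276.498ms (4/7)
2. 276.498ms @ 4/7 + 276.498ms (4/7)
3. 552.995ms @ 8/7 + 276.498ms (4/7)
4. 829.493ms @ 12/7 + 276.498ms (4/7)
5. 1105.991ms @ 16/7 + 276.498ms (4/7)
6. 1382.488ms @ 20/7 + 276.498ms (4/7)
7. 1658.986ms @ 24/7 + 276.498ms (4/7)
8. 1935.484ms @ 4 + 645.161ms (4/3)
9. 2580.645ms @ 16/3 + 645.161ms (4/3)
10. 3225.806ms @ 20/3 + 645.161ms (4/3)

note 10 onset = 20/3b = 3225.806ms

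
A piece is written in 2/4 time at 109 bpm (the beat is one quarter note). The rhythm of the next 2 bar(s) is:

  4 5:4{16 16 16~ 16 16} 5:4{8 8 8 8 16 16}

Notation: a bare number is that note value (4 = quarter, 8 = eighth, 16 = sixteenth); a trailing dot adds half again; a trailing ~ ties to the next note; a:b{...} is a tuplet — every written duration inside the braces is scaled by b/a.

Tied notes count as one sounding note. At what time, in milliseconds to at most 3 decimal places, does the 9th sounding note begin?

note 9 onset = 16/5b = 1761.468ms

1. 0.0ms @ 0 + 550.459ms (1)
2. 550.459ms @ 1 + 110.092ms (1/5)
3. 660.55ms @ 6/5 + 110.092ms (1/5)
4. 770.642ms @ 7/5 + 220.183ms (2/5)
5. 990.826ms @ 9/5 + 110.092ms (1/5)
6. 1100.917ms @ 2 + 220.183ms (2/5)
7. 1321.101ms @ 12/5 + 220.183ms (2/5)
8. 1541.284ms @ 14/5 + 220.183ms (2/5)
9. 1761.468ms @ 16/5 + 220.183ms (2/5)
10. 1981.651ms @ 18/5 + 110.092ms (1/5)
11. 2091.743ms @ 19/5 + 110.092ms (1/5)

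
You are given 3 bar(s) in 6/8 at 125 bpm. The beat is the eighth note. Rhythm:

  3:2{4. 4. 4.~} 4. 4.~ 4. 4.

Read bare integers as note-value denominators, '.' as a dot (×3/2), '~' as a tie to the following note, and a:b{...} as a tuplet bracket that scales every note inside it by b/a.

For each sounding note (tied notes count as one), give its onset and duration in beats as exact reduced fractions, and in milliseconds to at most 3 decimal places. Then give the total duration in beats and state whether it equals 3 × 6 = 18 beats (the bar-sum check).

1) 0.0ms=0b +960.0ms=2b
2) 960.0ms=2b +960.0ms=2b
3) 1920.0ms=4b +2400.0ms=5b
4) 4320.0ms=9b +2880.0ms=6b
5) 7200.0ms=15b +1440.0ms=3b
Σ=18b of 18 (125bpm 6/8) — PASS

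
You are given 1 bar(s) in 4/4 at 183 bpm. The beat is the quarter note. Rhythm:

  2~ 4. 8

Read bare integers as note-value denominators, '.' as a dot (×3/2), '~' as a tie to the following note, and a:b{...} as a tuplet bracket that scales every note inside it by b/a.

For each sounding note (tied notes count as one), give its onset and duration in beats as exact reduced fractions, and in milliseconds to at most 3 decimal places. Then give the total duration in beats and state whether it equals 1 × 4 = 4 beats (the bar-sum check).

1) 0.0ms=0b +1147.541ms=7/2b
2) 1147.541ms=7/2b +163.934ms=1/2b
Σ=4b of 4 (183bpm 4/4) — PASS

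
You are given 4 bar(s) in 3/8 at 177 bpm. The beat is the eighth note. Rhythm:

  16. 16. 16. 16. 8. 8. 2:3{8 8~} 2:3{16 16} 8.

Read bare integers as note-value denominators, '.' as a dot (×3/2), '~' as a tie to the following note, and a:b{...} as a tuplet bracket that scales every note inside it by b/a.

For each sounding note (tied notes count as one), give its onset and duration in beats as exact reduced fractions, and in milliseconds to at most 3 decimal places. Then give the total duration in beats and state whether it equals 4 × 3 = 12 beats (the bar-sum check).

1) 0.0ms=0b +254.237ms=3/4b
2) 254.237ms=3/4b +254.237ms=3/4b
3) 508.475ms=3/2b +254.237ms=3/4b
4) 762.712ms=9/4b +254.237ms=3/4b
5) 1016.949ms=3b +508.475ms=3/2b
6) 1525.424ms=9/2b +508.475ms=3/2b
7) 2033.898ms=6b +508.475ms=3/2b
8) 2542.373ms=15/2b +762.712ms=9/4b
9) 3305.085ms=39/4b +254.237ms=3/4b
10) 3559.322ms=21/2b +508.475ms=3/2b
Σ=12b of 12 (177bpm 3/8) — PASS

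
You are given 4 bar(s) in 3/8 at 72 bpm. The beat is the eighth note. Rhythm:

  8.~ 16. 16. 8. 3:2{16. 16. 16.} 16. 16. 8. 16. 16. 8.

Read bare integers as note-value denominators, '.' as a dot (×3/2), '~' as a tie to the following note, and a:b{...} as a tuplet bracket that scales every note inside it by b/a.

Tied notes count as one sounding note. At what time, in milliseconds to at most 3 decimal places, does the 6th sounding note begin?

note 6 onset = 11/2b = 4583.333ms

1. 0.0ms @ 0 + 1875.0ms (9/4)
2. 1875.0ms @ 9/4 + 625.0ms (3/4)
3. 2500.0ms @ 3 + 1250.0ms (3/2)
4. 3750.0ms @ 9/2 + 416.667ms (1/2)
5. 4166.667ms @ 5 + 416.667ms (1/2)
6. 4583.333ms @ 11/2 + 416.667ms (1/2)
7. 5000.0ms @ 6 + 625.0ms (3/4)
8. 5625.0ms @ 27/4 + 625.0ms (3/4)
9. 6250.0ms @ 15/2 + 1250.0ms (3/2)
10. 7500.0ms @ 9 + 625.0ms (3/4)
11. 8125.0ms @ 39/4 + 625.0ms (3/4)
12. 8750.0ms @ 21/2 + 1250.0ms (3/2)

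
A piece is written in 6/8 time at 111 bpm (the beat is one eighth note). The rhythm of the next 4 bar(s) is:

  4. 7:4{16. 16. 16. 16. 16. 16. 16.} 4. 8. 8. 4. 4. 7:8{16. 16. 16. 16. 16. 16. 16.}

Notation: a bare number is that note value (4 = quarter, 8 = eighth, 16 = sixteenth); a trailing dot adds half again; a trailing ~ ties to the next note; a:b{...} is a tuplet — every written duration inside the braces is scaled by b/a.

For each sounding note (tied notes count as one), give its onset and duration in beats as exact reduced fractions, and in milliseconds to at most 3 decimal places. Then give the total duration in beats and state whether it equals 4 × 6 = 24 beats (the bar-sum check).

1) 0.0ms=0b +1621.622ms=3b
2) 1621.622ms=3b +231.66ms=3/7b
3) 1853.282ms=24/7b +231.66ms=3/7b
4) 2084.942ms=27/7b +231.66ms=3/7b
5) 2316.602ms=30/7b +231.66ms=3/7b
6) 2548.263ms=33/7b +231.66ms=3/7b
7) 2779.923ms=36/7b +231.66ms=3/7b
8) 3011.583ms=39/7b +231.66ms=3/7b
9) 3243.243ms=6b +1621.622ms=3b
10) 4864.865ms=9b +810.811ms=3/2b
11) 5675.676ms=21/2b +810.811ms=3/2b
12) 6486.486ms=12b +1621.622ms=3b
13) 8108.108ms=15b +1621.622ms=3b
14) 9729.73ms=18b +463.32ms=6/7b
15) 10193.05ms=132/7b +463.32ms=6/7b
16) 10656.371ms=138/7b +463.32ms=6/7b
17) 11119.691ms=144/7b +463.32ms=6/7b
18) 11583.012ms=150/7b +463.32ms=6/7b
19) 12046.332ms=156/7b +463.32ms=6/7b
20) 12509.653ms=162/7b +463.32ms=6/7b
Σ=24b of 24 (111bpm 6/8) — PASS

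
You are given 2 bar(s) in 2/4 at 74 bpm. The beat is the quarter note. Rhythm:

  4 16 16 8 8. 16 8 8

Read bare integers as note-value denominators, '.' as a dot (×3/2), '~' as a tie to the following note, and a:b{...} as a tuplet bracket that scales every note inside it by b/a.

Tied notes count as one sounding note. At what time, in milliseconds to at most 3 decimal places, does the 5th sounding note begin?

1. 0.0ms @ 0 + 810.811ms (1)
2. 810.811ms @ 1 + 202.703ms (1/4)
3. 1013.514ms @ 5/4 + 202.703ms (1/4)
4. 1216.216ms @ 3/2 + 405.405ms (1/2)
5. 1621.622ms @ 2 + 608.108ms (3/4)
6. 2229.73ms @ 11/4 + 202.703ms (1/4)
7. 2432.432ms @ 3 + 405.405ms (1/2)
8. 2837.838ms @ 7/2 + 405.405ms (1/2)

note 5 onset = 2b = 1621.622ms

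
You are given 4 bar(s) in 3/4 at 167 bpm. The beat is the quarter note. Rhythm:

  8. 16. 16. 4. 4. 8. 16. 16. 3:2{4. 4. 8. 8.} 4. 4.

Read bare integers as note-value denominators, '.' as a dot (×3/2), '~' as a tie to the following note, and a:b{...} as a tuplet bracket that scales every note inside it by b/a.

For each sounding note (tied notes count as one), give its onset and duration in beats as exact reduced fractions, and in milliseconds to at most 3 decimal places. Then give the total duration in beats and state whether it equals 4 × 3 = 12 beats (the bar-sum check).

1) 0.0ms=0b +269.461ms=3/4b
2) 269.461ms=3/4b +134.731ms=3/8b
3) 404.192ms=9/8b +134.731ms=3/8b
4) 538.922ms=3/2b +538.922ms=3/2b
5) 1077.844ms=3b +538.922ms=3/2b
6) 1616.766ms=9/2b +269.461ms=3/4b
7) 1886.228ms=21/4b +134.731ms=3/8b
8) 2020.958ms=45/8b +134.731ms=3/8b
9) 2155.689ms=6b +359.281ms=1b
10) 2514.97ms=7b +359.281ms=1b
11) 2874.251ms=8b +179.641ms=1/2b
12) 3053.892ms=17/2b +179.641ms=1/2b
13) 3233.533ms=9b +538.922ms=3/2b
14) 3772.455ms=21/2b +538.922ms=3/2b
Σ=12b of 12 (167bpm 3/4) — PASS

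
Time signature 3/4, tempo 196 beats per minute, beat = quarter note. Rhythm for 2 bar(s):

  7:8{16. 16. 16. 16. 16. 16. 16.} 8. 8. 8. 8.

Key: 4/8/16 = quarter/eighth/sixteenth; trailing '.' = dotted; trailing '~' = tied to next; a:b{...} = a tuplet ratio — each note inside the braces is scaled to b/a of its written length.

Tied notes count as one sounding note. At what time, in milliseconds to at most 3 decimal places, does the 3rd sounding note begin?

note 3 onset = 6/7b = 262.391ms

1. 0.0ms @ 0 + 131.195ms (3/7)
2. 131.195ms @ 3/7 + 131.195ms (3/7)
3. 262.391ms @ 6/7 + 131.195ms (3/7)
4. 393.586ms @ 9/7 + 131.195ms (3/7)
5. 524.781ms @ 12/7 + 131.195ms (3/7)
6. 655.977ms @ 15/7 + 131.195ms (3/7)
7. 787.172ms @ 18/7 + 131.195ms (3/7)
8. 918.367ms @ 3 + 229.592ms (3/4)
9. 1147.959ms @ 15/4 + 229.592ms (3/4)
10. 1377.551ms @ 9/2 + 229.592ms (3/4)
11. 1607.143ms @ 21/4 + 229.592ms (3/4)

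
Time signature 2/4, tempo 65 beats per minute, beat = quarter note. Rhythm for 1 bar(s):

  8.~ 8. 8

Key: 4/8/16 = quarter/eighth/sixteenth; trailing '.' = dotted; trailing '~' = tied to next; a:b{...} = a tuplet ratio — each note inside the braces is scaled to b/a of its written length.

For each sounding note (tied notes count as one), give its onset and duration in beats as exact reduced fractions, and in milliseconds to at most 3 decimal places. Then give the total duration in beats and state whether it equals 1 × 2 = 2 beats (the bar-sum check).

1) 0.0ms=0b +1384.615ms=3/2b
2) 1384.615ms=3/2b +461.538ms=1/2b
Σ=2b of 2 (65bpm 2/4) — PASS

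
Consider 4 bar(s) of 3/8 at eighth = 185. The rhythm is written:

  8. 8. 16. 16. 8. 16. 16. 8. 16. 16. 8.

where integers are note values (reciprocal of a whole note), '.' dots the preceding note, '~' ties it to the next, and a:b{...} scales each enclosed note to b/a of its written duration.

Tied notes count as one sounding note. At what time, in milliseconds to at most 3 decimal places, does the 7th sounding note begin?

note 7 onset = 27/4b = 2189.189ms

1. 0.0ms @ 0 + 486.486ms (3/2)
2. 486.486ms @ 3/2 + 486.486ms (3/2)
3. 972.973ms @ 3 + 243.243ms (3/4)
4. 1216.216ms @ 15/4 + 243.243ms (3/4)
5. 1459.459ms @ 9/2 + 486.486ms (3/2)
6. 1945.946ms @ 6 + 243.243ms (3/4)
7. 2189.189ms @ 27/4 + 243.243ms (3/4)
8. 2432.432ms @ 15/2 + 486.486ms (3/2)
9. 2918.919ms @ 9 + 243.243ms (3/4)
10. 3162.162ms @ 39/4 + 243.243ms (3/4)
11. 3405.405ms @ 21/2 + 486.486ms (3/2)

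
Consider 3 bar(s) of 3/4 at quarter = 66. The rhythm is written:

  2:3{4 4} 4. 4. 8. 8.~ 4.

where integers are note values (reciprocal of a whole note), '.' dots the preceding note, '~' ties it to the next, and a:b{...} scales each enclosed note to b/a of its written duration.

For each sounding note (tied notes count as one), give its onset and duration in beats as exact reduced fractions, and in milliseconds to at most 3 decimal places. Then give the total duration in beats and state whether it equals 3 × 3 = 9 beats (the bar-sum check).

1) 0.0ms=0b +1363.636ms=3/2b
2) 1363.636ms=3/2b +1363.636ms=3/2b
3) 2727.273ms=3b +1363.636ms=3/2b
4) 4090.909ms=9/2b +1363.636ms=3/2b
5) 5454.545ms=6b +681.818ms=3/4b
6) 6136.364ms=27/4b +2045.455ms=9/4b
Σ=9b of 9 (66bpm 3/4) — PASS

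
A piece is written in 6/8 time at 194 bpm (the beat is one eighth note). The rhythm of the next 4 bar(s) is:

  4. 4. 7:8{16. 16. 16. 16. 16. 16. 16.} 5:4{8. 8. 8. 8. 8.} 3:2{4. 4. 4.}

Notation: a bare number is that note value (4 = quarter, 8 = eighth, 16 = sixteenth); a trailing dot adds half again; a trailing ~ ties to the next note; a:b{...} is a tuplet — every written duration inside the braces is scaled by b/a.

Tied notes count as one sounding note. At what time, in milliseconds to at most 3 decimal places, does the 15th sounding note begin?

1. 0.0ms @ 0 + 927.835ms (3)
2. 927.835ms @ 3 + 927.835ms (3)
3. 1855.67ms @ 6 + 265.096ms (6/7)
4. 2120.766ms @ 48/7 + 265.096ms (6/7)
5. 2385.862ms @ 54/7 + 265.096ms (6/7)
6. 2650.957ms @ 60/7 + 265.096ms (6/7)
7. 2916.053ms @ 66/7 + 265.096ms (6/7)
8. 3181.149ms @ 72/7 + 265.096ms (6/7)
9. 3446.244ms @ 78/7 + 265.096ms (6/7)
10. 3711.34ms @ 12 + 371.134ms (6/5)
11. 4082.474ms @ 66/5 + 371.134ms (6/5)
12. 4453.608ms @ 72/5 + 371.134ms (6/5)
13. 4824.742ms @ 78/5 + 371.134ms (6/5)
14. 5195.876ms @ 84/5 + 371.134ms (6/5)
15. 5567.01ms @ 18 + 618.557ms (2)
16. 6185.567ms @ 20 + 618.557ms (2)
17. 6804.124ms @ 22 + 618.557ms (2)

note 15 onset = 18b = 5567.01ms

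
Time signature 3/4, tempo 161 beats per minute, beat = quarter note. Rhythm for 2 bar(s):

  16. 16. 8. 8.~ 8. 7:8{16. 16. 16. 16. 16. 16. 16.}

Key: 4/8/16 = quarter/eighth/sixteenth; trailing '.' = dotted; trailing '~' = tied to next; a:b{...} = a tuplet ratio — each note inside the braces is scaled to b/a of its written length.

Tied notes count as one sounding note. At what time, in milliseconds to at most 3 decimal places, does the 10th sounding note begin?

1. 0.0ms @ 0 + 139.752ms (3/8)
2. 139.752ms @ 3/8 + 139.752ms (3/8)
3. 279.503ms @ 3/4 + 279.503ms (3/4)
4. 559.006ms @ 3/2 + 559.006ms (3/2)
5. 1118.012ms @ 3 + 159.716ms (3/7)
6. 1277.728ms @ 24/7 + 159.716ms (3/7)
7. 1437.445ms @ 27/7 + 159.716ms (3/7)
8. 1597.161ms @ 30/7 + 159.716ms (3/7)
9. 1756.877ms @ 33/7 + 159.716ms (3/7)
10. 1916.593ms @ 36/7 + 159.716ms (3/7)
11. 2076.309ms @ 39/7 + 159.716ms (3/7)

note 10 onset = 36/7b = 1916.593ms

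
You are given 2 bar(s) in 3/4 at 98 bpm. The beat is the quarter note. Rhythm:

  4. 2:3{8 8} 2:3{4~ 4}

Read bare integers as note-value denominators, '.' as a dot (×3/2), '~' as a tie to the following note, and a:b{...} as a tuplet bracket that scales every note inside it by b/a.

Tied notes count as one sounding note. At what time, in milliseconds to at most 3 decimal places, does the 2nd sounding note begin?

1. 0.0ms @ 0 + 918.367ms (3/2)
2. 918.367ms @ 3/2 + 459.184ms (3/4)
3. 1377.551ms @ 9/4 + 459.184ms (3/4)
4. 1836.735ms @ 3 + 1836.735ms (3)

note 2 onset = 3/2b = 918.367ms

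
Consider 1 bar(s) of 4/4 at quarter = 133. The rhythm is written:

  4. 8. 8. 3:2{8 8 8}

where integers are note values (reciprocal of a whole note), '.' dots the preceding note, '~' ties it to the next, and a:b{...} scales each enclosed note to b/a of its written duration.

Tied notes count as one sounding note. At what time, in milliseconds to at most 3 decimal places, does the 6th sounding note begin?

note 6 onset = 11/3b = 1654.135ms

1. 0.0ms @ 0 + 676.692ms (3/2)
2. 676.692ms @ 3/2 + 338.346ms (3/4)
3. 1015.038ms @ 9/4 + 338.346ms (3/4)
4. 1353.383ms @ 3 + 150.376ms (1/3)
5. 1503.759ms @ 10/3 + 150.376ms (1/3)
6. 1654.135ms @ 11/3 + 150.376ms (1/3)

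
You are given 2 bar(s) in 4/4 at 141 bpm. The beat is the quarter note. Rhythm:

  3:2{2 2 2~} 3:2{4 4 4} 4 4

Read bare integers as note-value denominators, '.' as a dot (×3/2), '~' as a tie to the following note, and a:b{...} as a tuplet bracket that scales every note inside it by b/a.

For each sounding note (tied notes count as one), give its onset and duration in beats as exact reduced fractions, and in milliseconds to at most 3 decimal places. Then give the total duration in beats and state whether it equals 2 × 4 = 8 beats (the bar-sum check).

1) 0.0ms=0b +567.376ms=4/3b
2) 567.376ms=4/3b +567.376ms=4/3b
3) 1134.752ms=8/3b +851.064ms=2b
4) 1985.816ms=14/3b +283.688ms=2/3b
5) 2269.504ms=16/3b +283.688ms=2/3b
6) 2553.191ms=6b +425.532ms=1b
7) 2978.723ms=7b +425.532ms=1b
Σ=8b of 8 (141bpm 4/4) — PASS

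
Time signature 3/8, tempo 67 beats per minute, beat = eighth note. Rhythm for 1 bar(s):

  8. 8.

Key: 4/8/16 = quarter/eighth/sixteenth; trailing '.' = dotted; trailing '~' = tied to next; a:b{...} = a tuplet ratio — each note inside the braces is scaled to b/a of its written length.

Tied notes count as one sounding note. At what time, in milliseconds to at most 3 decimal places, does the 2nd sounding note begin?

note 2 onset = 3/2b = 1343.284ms

1. 0.0ms @ 0 + 1343.284ms (3/2)
2. 1343.284ms @ 3/2 + 1343.284ms (3/2)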